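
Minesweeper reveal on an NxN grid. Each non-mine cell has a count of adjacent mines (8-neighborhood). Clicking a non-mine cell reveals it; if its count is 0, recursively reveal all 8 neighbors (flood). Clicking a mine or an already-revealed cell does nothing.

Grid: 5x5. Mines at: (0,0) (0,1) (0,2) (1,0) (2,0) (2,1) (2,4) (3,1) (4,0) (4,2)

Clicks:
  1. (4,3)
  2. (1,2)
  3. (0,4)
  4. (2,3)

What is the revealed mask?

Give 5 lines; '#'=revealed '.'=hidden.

Answer: ...##
..###
...#.
.....
...#.

Derivation:
Click 1 (4,3) count=1: revealed 1 new [(4,3)] -> total=1
Click 2 (1,2) count=3: revealed 1 new [(1,2)] -> total=2
Click 3 (0,4) count=0: revealed 4 new [(0,3) (0,4) (1,3) (1,4)] -> total=6
Click 4 (2,3) count=1: revealed 1 new [(2,3)] -> total=7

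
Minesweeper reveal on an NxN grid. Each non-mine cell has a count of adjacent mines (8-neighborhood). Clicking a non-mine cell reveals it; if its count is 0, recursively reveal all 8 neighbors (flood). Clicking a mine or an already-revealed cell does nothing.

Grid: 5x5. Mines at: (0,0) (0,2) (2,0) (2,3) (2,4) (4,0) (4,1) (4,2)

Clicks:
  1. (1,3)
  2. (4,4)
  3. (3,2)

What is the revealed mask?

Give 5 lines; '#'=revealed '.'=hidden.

Answer: .....
...#.
.....
..###
...##

Derivation:
Click 1 (1,3) count=3: revealed 1 new [(1,3)] -> total=1
Click 2 (4,4) count=0: revealed 4 new [(3,3) (3,4) (4,3) (4,4)] -> total=5
Click 3 (3,2) count=3: revealed 1 new [(3,2)] -> total=6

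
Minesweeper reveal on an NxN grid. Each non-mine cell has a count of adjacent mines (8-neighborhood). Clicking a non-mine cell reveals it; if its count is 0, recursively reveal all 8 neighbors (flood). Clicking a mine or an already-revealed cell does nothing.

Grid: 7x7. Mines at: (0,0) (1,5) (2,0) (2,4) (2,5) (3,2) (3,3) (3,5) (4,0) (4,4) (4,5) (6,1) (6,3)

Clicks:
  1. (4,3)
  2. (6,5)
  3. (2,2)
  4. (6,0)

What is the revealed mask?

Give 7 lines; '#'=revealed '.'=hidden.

Answer: .......
.......
..#....
.......
...#...
....###
#...###

Derivation:
Click 1 (4,3) count=3: revealed 1 new [(4,3)] -> total=1
Click 2 (6,5) count=0: revealed 6 new [(5,4) (5,5) (5,6) (6,4) (6,5) (6,6)] -> total=7
Click 3 (2,2) count=2: revealed 1 new [(2,2)] -> total=8
Click 4 (6,0) count=1: revealed 1 new [(6,0)] -> total=9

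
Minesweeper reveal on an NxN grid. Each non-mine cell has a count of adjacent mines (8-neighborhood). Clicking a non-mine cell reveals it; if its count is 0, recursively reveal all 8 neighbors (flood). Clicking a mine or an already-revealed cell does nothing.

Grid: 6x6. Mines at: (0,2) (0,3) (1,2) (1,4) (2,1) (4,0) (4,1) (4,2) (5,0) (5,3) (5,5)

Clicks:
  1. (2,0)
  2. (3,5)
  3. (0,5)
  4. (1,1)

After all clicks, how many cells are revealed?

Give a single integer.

Answer: 12

Derivation:
Click 1 (2,0) count=1: revealed 1 new [(2,0)] -> total=1
Click 2 (3,5) count=0: revealed 9 new [(2,3) (2,4) (2,5) (3,3) (3,4) (3,5) (4,3) (4,4) (4,5)] -> total=10
Click 3 (0,5) count=1: revealed 1 new [(0,5)] -> total=11
Click 4 (1,1) count=3: revealed 1 new [(1,1)] -> total=12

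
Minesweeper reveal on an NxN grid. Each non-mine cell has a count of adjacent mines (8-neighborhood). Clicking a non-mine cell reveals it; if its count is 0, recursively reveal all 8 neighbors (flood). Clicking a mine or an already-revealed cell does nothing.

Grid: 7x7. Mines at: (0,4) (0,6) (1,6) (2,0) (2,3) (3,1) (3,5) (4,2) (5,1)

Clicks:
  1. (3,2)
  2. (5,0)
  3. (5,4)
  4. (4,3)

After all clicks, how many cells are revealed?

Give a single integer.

Answer: 16

Derivation:
Click 1 (3,2) count=3: revealed 1 new [(3,2)] -> total=1
Click 2 (5,0) count=1: revealed 1 new [(5,0)] -> total=2
Click 3 (5,4) count=0: revealed 14 new [(4,3) (4,4) (4,5) (4,6) (5,2) (5,3) (5,4) (5,5) (5,6) (6,2) (6,3) (6,4) (6,5) (6,6)] -> total=16
Click 4 (4,3) count=1: revealed 0 new [(none)] -> total=16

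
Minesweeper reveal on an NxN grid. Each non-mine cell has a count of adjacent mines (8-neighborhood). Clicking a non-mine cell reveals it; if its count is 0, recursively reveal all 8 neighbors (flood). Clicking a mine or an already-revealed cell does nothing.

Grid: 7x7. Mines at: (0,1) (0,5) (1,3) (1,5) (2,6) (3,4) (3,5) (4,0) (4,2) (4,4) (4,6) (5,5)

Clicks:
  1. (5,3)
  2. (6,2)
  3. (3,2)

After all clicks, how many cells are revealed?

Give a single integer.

Click 1 (5,3) count=2: revealed 1 new [(5,3)] -> total=1
Click 2 (6,2) count=0: revealed 9 new [(5,0) (5,1) (5,2) (5,4) (6,0) (6,1) (6,2) (6,3) (6,4)] -> total=10
Click 3 (3,2) count=1: revealed 1 new [(3,2)] -> total=11

Answer: 11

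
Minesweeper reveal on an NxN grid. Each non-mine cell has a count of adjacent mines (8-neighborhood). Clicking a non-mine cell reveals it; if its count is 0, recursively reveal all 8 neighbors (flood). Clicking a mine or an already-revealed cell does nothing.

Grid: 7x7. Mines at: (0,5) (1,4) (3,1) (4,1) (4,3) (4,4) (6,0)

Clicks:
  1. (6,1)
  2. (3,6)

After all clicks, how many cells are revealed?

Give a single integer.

Answer: 20

Derivation:
Click 1 (6,1) count=1: revealed 1 new [(6,1)] -> total=1
Click 2 (3,6) count=0: revealed 19 new [(1,5) (1,6) (2,5) (2,6) (3,5) (3,6) (4,5) (4,6) (5,1) (5,2) (5,3) (5,4) (5,5) (5,6) (6,2) (6,3) (6,4) (6,5) (6,6)] -> total=20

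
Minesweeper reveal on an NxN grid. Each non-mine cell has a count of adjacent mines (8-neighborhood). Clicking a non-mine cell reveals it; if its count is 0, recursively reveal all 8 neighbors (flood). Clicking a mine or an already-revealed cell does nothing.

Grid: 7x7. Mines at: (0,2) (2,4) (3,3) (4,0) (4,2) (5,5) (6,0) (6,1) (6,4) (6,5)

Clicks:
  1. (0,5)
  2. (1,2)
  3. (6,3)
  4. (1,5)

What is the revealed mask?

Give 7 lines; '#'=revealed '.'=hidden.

Answer: ...####
..#####
.....##
.....##
.....##
.......
...#...

Derivation:
Click 1 (0,5) count=0: revealed 14 new [(0,3) (0,4) (0,5) (0,6) (1,3) (1,4) (1,5) (1,6) (2,5) (2,6) (3,5) (3,6) (4,5) (4,6)] -> total=14
Click 2 (1,2) count=1: revealed 1 new [(1,2)] -> total=15
Click 3 (6,3) count=1: revealed 1 new [(6,3)] -> total=16
Click 4 (1,5) count=1: revealed 0 new [(none)] -> total=16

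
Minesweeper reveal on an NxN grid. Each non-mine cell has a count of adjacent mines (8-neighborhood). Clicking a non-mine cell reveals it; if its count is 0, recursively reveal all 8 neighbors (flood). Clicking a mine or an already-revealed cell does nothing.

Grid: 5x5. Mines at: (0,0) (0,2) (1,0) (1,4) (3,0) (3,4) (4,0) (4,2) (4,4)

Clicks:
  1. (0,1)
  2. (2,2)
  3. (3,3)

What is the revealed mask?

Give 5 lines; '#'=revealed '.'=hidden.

Answer: .#...
.###.
.###.
.###.
.....

Derivation:
Click 1 (0,1) count=3: revealed 1 new [(0,1)] -> total=1
Click 2 (2,2) count=0: revealed 9 new [(1,1) (1,2) (1,3) (2,1) (2,2) (2,3) (3,1) (3,2) (3,3)] -> total=10
Click 3 (3,3) count=3: revealed 0 new [(none)] -> total=10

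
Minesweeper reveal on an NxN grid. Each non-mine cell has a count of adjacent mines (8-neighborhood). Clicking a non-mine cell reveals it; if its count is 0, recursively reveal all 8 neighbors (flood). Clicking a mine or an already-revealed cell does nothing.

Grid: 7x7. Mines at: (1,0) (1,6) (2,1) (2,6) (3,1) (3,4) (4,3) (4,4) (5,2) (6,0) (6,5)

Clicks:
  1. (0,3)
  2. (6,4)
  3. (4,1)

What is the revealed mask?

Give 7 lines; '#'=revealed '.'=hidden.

Click 1 (0,3) count=0: revealed 14 new [(0,1) (0,2) (0,3) (0,4) (0,5) (1,1) (1,2) (1,3) (1,4) (1,5) (2,2) (2,3) (2,4) (2,5)] -> total=14
Click 2 (6,4) count=1: revealed 1 new [(6,4)] -> total=15
Click 3 (4,1) count=2: revealed 1 new [(4,1)] -> total=16

Answer: .#####.
.#####.
..####.
.......
.#.....
.......
....#..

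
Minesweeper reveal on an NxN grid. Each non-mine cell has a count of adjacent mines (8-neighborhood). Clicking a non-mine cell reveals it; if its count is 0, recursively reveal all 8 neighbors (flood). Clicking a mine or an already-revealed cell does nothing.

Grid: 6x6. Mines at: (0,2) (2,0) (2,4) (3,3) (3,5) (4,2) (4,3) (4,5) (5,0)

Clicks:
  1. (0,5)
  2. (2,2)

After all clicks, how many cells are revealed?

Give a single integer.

Click 1 (0,5) count=0: revealed 6 new [(0,3) (0,4) (0,5) (1,3) (1,4) (1,5)] -> total=6
Click 2 (2,2) count=1: revealed 1 new [(2,2)] -> total=7

Answer: 7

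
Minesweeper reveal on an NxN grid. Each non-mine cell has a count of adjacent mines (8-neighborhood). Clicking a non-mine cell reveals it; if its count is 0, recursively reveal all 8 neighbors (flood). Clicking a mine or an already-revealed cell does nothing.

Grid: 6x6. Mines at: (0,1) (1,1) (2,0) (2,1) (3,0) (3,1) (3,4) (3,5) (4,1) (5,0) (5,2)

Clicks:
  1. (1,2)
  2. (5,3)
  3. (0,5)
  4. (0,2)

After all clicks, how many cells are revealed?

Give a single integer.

Answer: 13

Derivation:
Click 1 (1,2) count=3: revealed 1 new [(1,2)] -> total=1
Click 2 (5,3) count=1: revealed 1 new [(5,3)] -> total=2
Click 3 (0,5) count=0: revealed 11 new [(0,2) (0,3) (0,4) (0,5) (1,3) (1,4) (1,5) (2,2) (2,3) (2,4) (2,5)] -> total=13
Click 4 (0,2) count=2: revealed 0 new [(none)] -> total=13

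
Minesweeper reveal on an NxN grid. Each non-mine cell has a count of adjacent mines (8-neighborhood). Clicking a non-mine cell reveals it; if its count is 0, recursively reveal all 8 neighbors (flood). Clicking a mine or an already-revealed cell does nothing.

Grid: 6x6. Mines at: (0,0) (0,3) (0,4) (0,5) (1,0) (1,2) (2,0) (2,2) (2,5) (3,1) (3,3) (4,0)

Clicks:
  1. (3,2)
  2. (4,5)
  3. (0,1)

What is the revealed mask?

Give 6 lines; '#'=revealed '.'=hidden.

Answer: .#....
......
......
..#.##
.#####
.#####

Derivation:
Click 1 (3,2) count=3: revealed 1 new [(3,2)] -> total=1
Click 2 (4,5) count=0: revealed 12 new [(3,4) (3,5) (4,1) (4,2) (4,3) (4,4) (4,5) (5,1) (5,2) (5,3) (5,4) (5,5)] -> total=13
Click 3 (0,1) count=3: revealed 1 new [(0,1)] -> total=14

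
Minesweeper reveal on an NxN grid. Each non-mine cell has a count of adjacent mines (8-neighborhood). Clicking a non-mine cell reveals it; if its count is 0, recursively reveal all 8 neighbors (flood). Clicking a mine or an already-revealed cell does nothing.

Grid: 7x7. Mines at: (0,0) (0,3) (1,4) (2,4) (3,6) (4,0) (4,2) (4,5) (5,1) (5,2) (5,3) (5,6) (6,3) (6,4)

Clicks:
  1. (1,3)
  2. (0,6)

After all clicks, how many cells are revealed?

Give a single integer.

Click 1 (1,3) count=3: revealed 1 new [(1,3)] -> total=1
Click 2 (0,6) count=0: revealed 6 new [(0,5) (0,6) (1,5) (1,6) (2,5) (2,6)] -> total=7

Answer: 7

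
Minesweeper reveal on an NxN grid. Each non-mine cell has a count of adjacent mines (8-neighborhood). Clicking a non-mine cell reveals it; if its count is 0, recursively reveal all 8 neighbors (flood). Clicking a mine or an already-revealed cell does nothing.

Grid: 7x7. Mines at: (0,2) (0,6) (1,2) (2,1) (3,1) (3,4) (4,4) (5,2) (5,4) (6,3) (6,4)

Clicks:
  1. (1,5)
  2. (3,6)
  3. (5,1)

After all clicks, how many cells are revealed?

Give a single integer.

Answer: 13

Derivation:
Click 1 (1,5) count=1: revealed 1 new [(1,5)] -> total=1
Click 2 (3,6) count=0: revealed 11 new [(1,6) (2,5) (2,6) (3,5) (3,6) (4,5) (4,6) (5,5) (5,6) (6,5) (6,6)] -> total=12
Click 3 (5,1) count=1: revealed 1 new [(5,1)] -> total=13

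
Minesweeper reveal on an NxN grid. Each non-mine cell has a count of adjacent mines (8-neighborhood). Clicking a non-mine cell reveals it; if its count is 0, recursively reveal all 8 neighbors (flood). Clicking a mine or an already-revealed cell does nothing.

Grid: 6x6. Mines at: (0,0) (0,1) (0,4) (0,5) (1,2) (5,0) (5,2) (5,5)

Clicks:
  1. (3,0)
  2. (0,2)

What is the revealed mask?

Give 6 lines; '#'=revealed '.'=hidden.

Click 1 (3,0) count=0: revealed 23 new [(1,0) (1,1) (1,3) (1,4) (1,5) (2,0) (2,1) (2,2) (2,3) (2,4) (2,5) (3,0) (3,1) (3,2) (3,3) (3,4) (3,5) (4,0) (4,1) (4,2) (4,3) (4,4) (4,5)] -> total=23
Click 2 (0,2) count=2: revealed 1 new [(0,2)] -> total=24

Answer: ..#...
##.###
######
######
######
......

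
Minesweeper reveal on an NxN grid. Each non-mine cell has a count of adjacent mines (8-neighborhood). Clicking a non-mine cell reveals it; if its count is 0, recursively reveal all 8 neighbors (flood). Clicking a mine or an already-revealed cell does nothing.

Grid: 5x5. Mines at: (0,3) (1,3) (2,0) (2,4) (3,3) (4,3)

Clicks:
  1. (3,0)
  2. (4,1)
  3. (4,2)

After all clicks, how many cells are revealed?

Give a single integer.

Answer: 6

Derivation:
Click 1 (3,0) count=1: revealed 1 new [(3,0)] -> total=1
Click 2 (4,1) count=0: revealed 5 new [(3,1) (3,2) (4,0) (4,1) (4,2)] -> total=6
Click 3 (4,2) count=2: revealed 0 new [(none)] -> total=6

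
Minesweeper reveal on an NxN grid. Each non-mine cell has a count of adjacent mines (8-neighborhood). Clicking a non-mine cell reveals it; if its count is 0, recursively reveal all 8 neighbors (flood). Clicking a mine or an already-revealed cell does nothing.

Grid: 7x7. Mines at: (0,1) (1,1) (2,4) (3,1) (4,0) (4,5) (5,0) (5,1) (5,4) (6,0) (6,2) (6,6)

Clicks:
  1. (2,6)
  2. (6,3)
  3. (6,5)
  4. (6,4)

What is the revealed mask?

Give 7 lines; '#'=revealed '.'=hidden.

Click 1 (2,6) count=0: revealed 14 new [(0,2) (0,3) (0,4) (0,5) (0,6) (1,2) (1,3) (1,4) (1,5) (1,6) (2,5) (2,6) (3,5) (3,6)] -> total=14
Click 2 (6,3) count=2: revealed 1 new [(6,3)] -> total=15
Click 3 (6,5) count=2: revealed 1 new [(6,5)] -> total=16
Click 4 (6,4) count=1: revealed 1 new [(6,4)] -> total=17

Answer: ..#####
..#####
.....##
.....##
.......
.......
...###.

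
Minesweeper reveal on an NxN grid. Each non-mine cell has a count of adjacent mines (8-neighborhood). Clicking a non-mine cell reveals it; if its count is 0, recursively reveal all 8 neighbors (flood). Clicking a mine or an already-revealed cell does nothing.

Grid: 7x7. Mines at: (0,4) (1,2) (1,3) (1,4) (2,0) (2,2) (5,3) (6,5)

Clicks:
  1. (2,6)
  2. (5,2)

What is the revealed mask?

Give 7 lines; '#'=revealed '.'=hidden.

Click 1 (2,6) count=0: revealed 19 new [(0,5) (0,6) (1,5) (1,6) (2,3) (2,4) (2,5) (2,6) (3,3) (3,4) (3,5) (3,6) (4,3) (4,4) (4,5) (4,6) (5,4) (5,5) (5,6)] -> total=19
Click 2 (5,2) count=1: revealed 1 new [(5,2)] -> total=20

Answer: .....##
.....##
...####
...####
...####
..#.###
.......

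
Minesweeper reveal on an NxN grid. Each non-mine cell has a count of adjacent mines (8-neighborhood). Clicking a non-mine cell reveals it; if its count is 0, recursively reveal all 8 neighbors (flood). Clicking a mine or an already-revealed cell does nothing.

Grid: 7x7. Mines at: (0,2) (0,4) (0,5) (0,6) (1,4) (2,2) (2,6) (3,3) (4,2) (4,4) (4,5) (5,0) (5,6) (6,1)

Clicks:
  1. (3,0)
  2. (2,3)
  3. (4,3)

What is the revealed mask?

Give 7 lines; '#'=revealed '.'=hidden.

Answer: ##.....
##.....
##.#...
##.....
##.#...
.......
.......

Derivation:
Click 1 (3,0) count=0: revealed 10 new [(0,0) (0,1) (1,0) (1,1) (2,0) (2,1) (3,0) (3,1) (4,0) (4,1)] -> total=10
Click 2 (2,3) count=3: revealed 1 new [(2,3)] -> total=11
Click 3 (4,3) count=3: revealed 1 new [(4,3)] -> total=12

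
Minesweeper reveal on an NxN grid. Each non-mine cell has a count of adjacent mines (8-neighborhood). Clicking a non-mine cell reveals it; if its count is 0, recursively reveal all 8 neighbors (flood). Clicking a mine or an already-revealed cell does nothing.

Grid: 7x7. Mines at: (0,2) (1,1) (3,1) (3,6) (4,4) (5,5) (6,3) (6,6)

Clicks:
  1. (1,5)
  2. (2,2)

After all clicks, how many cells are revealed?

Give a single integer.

Click 1 (1,5) count=0: revealed 18 new [(0,3) (0,4) (0,5) (0,6) (1,2) (1,3) (1,4) (1,5) (1,6) (2,2) (2,3) (2,4) (2,5) (2,6) (3,2) (3,3) (3,4) (3,5)] -> total=18
Click 2 (2,2) count=2: revealed 0 new [(none)] -> total=18

Answer: 18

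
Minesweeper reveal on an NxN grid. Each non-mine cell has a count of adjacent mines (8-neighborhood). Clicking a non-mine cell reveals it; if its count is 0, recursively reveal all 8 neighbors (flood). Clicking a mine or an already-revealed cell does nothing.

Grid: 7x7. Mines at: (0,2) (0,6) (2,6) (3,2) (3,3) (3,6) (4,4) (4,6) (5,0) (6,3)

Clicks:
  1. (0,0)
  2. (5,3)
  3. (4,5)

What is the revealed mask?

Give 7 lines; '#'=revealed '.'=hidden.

Answer: ##.....
##.....
##.....
##.....
##...#.
...#...
.......

Derivation:
Click 1 (0,0) count=0: revealed 10 new [(0,0) (0,1) (1,0) (1,1) (2,0) (2,1) (3,0) (3,1) (4,0) (4,1)] -> total=10
Click 2 (5,3) count=2: revealed 1 new [(5,3)] -> total=11
Click 3 (4,5) count=3: revealed 1 new [(4,5)] -> total=12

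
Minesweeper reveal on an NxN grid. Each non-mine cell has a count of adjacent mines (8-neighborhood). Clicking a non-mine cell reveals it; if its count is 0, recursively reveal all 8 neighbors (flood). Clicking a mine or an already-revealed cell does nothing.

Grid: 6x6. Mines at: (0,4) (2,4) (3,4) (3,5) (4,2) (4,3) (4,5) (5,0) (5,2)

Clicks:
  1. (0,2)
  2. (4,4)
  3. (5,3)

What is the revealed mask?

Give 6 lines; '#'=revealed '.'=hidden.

Answer: ####..
####..
####..
####..
##..#.
...#..

Derivation:
Click 1 (0,2) count=0: revealed 18 new [(0,0) (0,1) (0,2) (0,3) (1,0) (1,1) (1,2) (1,3) (2,0) (2,1) (2,2) (2,3) (3,0) (3,1) (3,2) (3,3) (4,0) (4,1)] -> total=18
Click 2 (4,4) count=4: revealed 1 new [(4,4)] -> total=19
Click 3 (5,3) count=3: revealed 1 new [(5,3)] -> total=20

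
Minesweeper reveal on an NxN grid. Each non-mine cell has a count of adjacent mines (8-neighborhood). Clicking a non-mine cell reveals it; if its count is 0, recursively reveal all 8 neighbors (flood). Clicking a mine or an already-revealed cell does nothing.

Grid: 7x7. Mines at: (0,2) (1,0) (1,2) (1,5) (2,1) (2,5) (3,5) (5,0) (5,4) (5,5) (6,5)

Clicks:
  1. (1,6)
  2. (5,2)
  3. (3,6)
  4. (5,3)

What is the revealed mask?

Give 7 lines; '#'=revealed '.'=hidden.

Answer: .......
......#
..###..
.####.#
.####..
.###...
.###...

Derivation:
Click 1 (1,6) count=2: revealed 1 new [(1,6)] -> total=1
Click 2 (5,2) count=0: revealed 17 new [(2,2) (2,3) (2,4) (3,1) (3,2) (3,3) (3,4) (4,1) (4,2) (4,3) (4,4) (5,1) (5,2) (5,3) (6,1) (6,2) (6,3)] -> total=18
Click 3 (3,6) count=2: revealed 1 new [(3,6)] -> total=19
Click 4 (5,3) count=1: revealed 0 new [(none)] -> total=19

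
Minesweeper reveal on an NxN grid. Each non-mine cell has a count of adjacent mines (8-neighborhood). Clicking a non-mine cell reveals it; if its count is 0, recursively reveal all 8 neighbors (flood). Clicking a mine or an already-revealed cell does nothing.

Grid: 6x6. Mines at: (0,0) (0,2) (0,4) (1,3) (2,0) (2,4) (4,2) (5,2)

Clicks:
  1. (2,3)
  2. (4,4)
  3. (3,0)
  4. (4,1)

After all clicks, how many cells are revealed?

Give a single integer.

Answer: 12

Derivation:
Click 1 (2,3) count=2: revealed 1 new [(2,3)] -> total=1
Click 2 (4,4) count=0: revealed 9 new [(3,3) (3,4) (3,5) (4,3) (4,4) (4,5) (5,3) (5,4) (5,5)] -> total=10
Click 3 (3,0) count=1: revealed 1 new [(3,0)] -> total=11
Click 4 (4,1) count=2: revealed 1 new [(4,1)] -> total=12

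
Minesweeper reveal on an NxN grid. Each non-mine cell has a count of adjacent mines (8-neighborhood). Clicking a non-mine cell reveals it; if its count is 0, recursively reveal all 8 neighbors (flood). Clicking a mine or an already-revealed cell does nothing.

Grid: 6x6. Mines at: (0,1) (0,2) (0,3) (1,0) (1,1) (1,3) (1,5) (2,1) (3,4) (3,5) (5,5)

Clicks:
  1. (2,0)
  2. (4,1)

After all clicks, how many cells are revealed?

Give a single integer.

Answer: 15

Derivation:
Click 1 (2,0) count=3: revealed 1 new [(2,0)] -> total=1
Click 2 (4,1) count=0: revealed 14 new [(3,0) (3,1) (3,2) (3,3) (4,0) (4,1) (4,2) (4,3) (4,4) (5,0) (5,1) (5,2) (5,3) (5,4)] -> total=15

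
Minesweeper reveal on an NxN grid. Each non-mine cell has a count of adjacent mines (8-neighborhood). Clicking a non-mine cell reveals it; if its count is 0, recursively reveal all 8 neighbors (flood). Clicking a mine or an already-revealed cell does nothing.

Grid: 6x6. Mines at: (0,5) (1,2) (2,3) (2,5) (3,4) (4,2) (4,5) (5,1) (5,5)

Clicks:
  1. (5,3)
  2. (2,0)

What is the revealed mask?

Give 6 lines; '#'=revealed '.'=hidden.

Click 1 (5,3) count=1: revealed 1 new [(5,3)] -> total=1
Click 2 (2,0) count=0: revealed 10 new [(0,0) (0,1) (1,0) (1,1) (2,0) (2,1) (3,0) (3,1) (4,0) (4,1)] -> total=11

Answer: ##....
##....
##....
##....
##....
...#..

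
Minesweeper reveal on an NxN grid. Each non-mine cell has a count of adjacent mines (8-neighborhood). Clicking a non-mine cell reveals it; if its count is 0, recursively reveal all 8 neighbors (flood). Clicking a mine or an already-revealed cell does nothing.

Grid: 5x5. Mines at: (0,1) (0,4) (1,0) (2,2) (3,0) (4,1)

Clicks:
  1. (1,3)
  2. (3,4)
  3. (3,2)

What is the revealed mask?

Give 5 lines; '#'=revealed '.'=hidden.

Answer: .....
...##
...##
..###
..###

Derivation:
Click 1 (1,3) count=2: revealed 1 new [(1,3)] -> total=1
Click 2 (3,4) count=0: revealed 9 new [(1,4) (2,3) (2,4) (3,2) (3,3) (3,4) (4,2) (4,3) (4,4)] -> total=10
Click 3 (3,2) count=2: revealed 0 new [(none)] -> total=10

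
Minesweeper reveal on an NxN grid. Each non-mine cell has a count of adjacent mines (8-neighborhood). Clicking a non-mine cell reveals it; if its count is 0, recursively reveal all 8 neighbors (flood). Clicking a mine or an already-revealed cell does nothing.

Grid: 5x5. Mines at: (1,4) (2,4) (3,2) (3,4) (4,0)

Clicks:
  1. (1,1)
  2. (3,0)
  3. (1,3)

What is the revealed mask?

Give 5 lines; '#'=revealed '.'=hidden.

Click 1 (1,1) count=0: revealed 14 new [(0,0) (0,1) (0,2) (0,3) (1,0) (1,1) (1,2) (1,3) (2,0) (2,1) (2,2) (2,3) (3,0) (3,1)] -> total=14
Click 2 (3,0) count=1: revealed 0 new [(none)] -> total=14
Click 3 (1,3) count=2: revealed 0 new [(none)] -> total=14

Answer: ####.
####.
####.
##...
.....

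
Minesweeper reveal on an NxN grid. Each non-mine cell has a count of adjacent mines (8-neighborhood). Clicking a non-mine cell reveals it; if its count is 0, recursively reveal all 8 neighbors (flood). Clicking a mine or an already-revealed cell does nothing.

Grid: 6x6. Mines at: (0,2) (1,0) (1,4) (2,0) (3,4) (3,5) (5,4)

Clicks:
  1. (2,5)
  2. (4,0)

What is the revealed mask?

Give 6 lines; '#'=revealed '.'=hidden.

Answer: ......
.###..
.###.#
####..
####..
####..

Derivation:
Click 1 (2,5) count=3: revealed 1 new [(2,5)] -> total=1
Click 2 (4,0) count=0: revealed 18 new [(1,1) (1,2) (1,3) (2,1) (2,2) (2,3) (3,0) (3,1) (3,2) (3,3) (4,0) (4,1) (4,2) (4,3) (5,0) (5,1) (5,2) (5,3)] -> total=19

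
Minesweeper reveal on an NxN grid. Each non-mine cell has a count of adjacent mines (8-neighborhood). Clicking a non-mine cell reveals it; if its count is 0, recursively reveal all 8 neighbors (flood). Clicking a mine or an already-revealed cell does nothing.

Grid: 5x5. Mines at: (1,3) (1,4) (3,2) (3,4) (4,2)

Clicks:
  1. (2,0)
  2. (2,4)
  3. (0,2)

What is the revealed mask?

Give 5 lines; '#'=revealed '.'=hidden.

Answer: ###..
###..
###.#
##...
##...

Derivation:
Click 1 (2,0) count=0: revealed 13 new [(0,0) (0,1) (0,2) (1,0) (1,1) (1,2) (2,0) (2,1) (2,2) (3,0) (3,1) (4,0) (4,1)] -> total=13
Click 2 (2,4) count=3: revealed 1 new [(2,4)] -> total=14
Click 3 (0,2) count=1: revealed 0 new [(none)] -> total=14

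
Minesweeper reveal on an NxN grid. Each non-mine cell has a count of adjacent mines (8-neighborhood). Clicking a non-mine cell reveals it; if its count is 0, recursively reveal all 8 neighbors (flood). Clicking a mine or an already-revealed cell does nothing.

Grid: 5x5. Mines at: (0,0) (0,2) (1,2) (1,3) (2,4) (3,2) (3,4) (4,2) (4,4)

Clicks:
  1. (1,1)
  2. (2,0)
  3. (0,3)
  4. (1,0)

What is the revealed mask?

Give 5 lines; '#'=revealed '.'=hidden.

Answer: ...#.
##...
##...
##...
##...

Derivation:
Click 1 (1,1) count=3: revealed 1 new [(1,1)] -> total=1
Click 2 (2,0) count=0: revealed 7 new [(1,0) (2,0) (2,1) (3,0) (3,1) (4,0) (4,1)] -> total=8
Click 3 (0,3) count=3: revealed 1 new [(0,3)] -> total=9
Click 4 (1,0) count=1: revealed 0 new [(none)] -> total=9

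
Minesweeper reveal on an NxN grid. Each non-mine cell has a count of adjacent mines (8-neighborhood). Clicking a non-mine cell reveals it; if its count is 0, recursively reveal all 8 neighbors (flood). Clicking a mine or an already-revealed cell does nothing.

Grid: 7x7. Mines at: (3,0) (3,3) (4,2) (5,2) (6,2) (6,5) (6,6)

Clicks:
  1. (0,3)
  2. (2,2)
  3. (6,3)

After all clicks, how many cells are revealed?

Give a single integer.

Answer: 31

Derivation:
Click 1 (0,3) count=0: revealed 30 new [(0,0) (0,1) (0,2) (0,3) (0,4) (0,5) (0,6) (1,0) (1,1) (1,2) (1,3) (1,4) (1,5) (1,6) (2,0) (2,1) (2,2) (2,3) (2,4) (2,5) (2,6) (3,4) (3,5) (3,6) (4,4) (4,5) (4,6) (5,4) (5,5) (5,6)] -> total=30
Click 2 (2,2) count=1: revealed 0 new [(none)] -> total=30
Click 3 (6,3) count=2: revealed 1 new [(6,3)] -> total=31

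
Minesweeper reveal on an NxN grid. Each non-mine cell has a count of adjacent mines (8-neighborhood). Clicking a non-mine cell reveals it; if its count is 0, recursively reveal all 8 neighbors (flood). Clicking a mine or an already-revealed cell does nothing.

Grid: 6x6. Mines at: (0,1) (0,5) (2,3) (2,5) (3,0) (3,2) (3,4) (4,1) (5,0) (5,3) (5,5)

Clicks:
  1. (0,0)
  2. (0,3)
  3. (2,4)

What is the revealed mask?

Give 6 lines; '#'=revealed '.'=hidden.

Click 1 (0,0) count=1: revealed 1 new [(0,0)] -> total=1
Click 2 (0,3) count=0: revealed 6 new [(0,2) (0,3) (0,4) (1,2) (1,3) (1,4)] -> total=7
Click 3 (2,4) count=3: revealed 1 new [(2,4)] -> total=8

Answer: #.###.
..###.
....#.
......
......
......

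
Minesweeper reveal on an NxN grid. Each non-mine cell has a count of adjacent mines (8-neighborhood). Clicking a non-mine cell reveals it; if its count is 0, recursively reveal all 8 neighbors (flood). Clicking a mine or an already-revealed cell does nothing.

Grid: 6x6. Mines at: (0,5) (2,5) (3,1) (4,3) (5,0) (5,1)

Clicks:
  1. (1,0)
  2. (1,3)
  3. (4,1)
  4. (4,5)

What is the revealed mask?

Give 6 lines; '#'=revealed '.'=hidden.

Click 1 (1,0) count=0: revealed 18 new [(0,0) (0,1) (0,2) (0,3) (0,4) (1,0) (1,1) (1,2) (1,3) (1,4) (2,0) (2,1) (2,2) (2,3) (2,4) (3,2) (3,3) (3,4)] -> total=18
Click 2 (1,3) count=0: revealed 0 new [(none)] -> total=18
Click 3 (4,1) count=3: revealed 1 new [(4,1)] -> total=19
Click 4 (4,5) count=0: revealed 5 new [(3,5) (4,4) (4,5) (5,4) (5,5)] -> total=24

Answer: #####.
#####.
#####.
..####
.#..##
....##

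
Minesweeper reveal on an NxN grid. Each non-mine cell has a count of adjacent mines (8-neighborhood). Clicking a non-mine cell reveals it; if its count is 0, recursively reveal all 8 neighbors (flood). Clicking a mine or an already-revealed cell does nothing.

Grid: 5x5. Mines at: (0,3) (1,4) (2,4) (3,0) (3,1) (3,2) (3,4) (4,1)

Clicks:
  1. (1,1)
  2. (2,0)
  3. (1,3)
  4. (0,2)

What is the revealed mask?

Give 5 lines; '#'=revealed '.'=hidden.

Click 1 (1,1) count=0: revealed 9 new [(0,0) (0,1) (0,2) (1,0) (1,1) (1,2) (2,0) (2,1) (2,2)] -> total=9
Click 2 (2,0) count=2: revealed 0 new [(none)] -> total=9
Click 3 (1,3) count=3: revealed 1 new [(1,3)] -> total=10
Click 4 (0,2) count=1: revealed 0 new [(none)] -> total=10

Answer: ###..
####.
###..
.....
.....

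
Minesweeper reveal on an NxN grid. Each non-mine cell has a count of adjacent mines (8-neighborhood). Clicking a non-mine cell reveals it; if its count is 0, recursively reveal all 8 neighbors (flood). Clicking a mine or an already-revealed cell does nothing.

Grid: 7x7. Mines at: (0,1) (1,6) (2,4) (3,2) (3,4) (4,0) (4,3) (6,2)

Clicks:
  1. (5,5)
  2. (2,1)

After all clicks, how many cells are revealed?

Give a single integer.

Answer: 16

Derivation:
Click 1 (5,5) count=0: revealed 15 new [(2,5) (2,6) (3,5) (3,6) (4,4) (4,5) (4,6) (5,3) (5,4) (5,5) (5,6) (6,3) (6,4) (6,5) (6,6)] -> total=15
Click 2 (2,1) count=1: revealed 1 new [(2,1)] -> total=16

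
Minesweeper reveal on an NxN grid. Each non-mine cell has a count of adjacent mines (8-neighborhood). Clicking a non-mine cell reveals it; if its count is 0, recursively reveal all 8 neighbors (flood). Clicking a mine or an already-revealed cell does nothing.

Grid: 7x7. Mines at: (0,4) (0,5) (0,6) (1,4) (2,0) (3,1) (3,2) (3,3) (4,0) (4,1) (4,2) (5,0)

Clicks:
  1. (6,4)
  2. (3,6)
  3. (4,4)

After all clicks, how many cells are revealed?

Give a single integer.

Answer: 24

Derivation:
Click 1 (6,4) count=0: revealed 24 new [(1,5) (1,6) (2,4) (2,5) (2,6) (3,4) (3,5) (3,6) (4,3) (4,4) (4,5) (4,6) (5,1) (5,2) (5,3) (5,4) (5,5) (5,6) (6,1) (6,2) (6,3) (6,4) (6,5) (6,6)] -> total=24
Click 2 (3,6) count=0: revealed 0 new [(none)] -> total=24
Click 3 (4,4) count=1: revealed 0 new [(none)] -> total=24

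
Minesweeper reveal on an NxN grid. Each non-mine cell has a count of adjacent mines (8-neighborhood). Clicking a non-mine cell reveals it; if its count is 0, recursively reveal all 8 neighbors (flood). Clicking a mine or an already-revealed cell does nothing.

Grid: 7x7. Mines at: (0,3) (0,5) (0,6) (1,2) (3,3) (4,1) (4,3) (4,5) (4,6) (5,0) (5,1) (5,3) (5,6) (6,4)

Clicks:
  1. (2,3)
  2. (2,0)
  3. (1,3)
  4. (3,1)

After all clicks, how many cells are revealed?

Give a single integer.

Click 1 (2,3) count=2: revealed 1 new [(2,3)] -> total=1
Click 2 (2,0) count=0: revealed 8 new [(0,0) (0,1) (1,0) (1,1) (2,0) (2,1) (3,0) (3,1)] -> total=9
Click 3 (1,3) count=2: revealed 1 new [(1,3)] -> total=10
Click 4 (3,1) count=1: revealed 0 new [(none)] -> total=10

Answer: 10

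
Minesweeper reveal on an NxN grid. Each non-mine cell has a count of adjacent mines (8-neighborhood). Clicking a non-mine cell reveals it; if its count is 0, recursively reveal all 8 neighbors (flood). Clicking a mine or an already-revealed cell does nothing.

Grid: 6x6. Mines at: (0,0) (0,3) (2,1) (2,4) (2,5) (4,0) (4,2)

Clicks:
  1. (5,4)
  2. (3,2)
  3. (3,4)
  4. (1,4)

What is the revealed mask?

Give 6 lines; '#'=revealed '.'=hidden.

Answer: ......
....#.
......
..####
...###
...###

Derivation:
Click 1 (5,4) count=0: revealed 9 new [(3,3) (3,4) (3,5) (4,3) (4,4) (4,5) (5,3) (5,4) (5,5)] -> total=9
Click 2 (3,2) count=2: revealed 1 new [(3,2)] -> total=10
Click 3 (3,4) count=2: revealed 0 new [(none)] -> total=10
Click 4 (1,4) count=3: revealed 1 new [(1,4)] -> total=11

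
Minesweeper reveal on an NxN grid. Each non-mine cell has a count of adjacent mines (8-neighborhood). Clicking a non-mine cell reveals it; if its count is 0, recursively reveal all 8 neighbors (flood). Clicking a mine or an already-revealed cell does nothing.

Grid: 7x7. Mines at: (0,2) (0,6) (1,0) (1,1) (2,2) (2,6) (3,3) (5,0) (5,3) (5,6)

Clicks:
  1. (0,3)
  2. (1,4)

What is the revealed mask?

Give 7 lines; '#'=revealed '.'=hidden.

Answer: ...###.
...###.
...###.
.......
.......
.......
.......

Derivation:
Click 1 (0,3) count=1: revealed 1 new [(0,3)] -> total=1
Click 2 (1,4) count=0: revealed 8 new [(0,4) (0,5) (1,3) (1,4) (1,5) (2,3) (2,4) (2,5)] -> total=9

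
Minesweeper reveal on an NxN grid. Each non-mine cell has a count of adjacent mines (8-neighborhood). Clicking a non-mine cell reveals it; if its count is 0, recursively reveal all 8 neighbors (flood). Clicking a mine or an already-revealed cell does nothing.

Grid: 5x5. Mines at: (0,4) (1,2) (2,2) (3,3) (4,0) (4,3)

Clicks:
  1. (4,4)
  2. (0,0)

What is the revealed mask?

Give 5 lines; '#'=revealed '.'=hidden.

Click 1 (4,4) count=2: revealed 1 new [(4,4)] -> total=1
Click 2 (0,0) count=0: revealed 8 new [(0,0) (0,1) (1,0) (1,1) (2,0) (2,1) (3,0) (3,1)] -> total=9

Answer: ##...
##...
##...
##...
....#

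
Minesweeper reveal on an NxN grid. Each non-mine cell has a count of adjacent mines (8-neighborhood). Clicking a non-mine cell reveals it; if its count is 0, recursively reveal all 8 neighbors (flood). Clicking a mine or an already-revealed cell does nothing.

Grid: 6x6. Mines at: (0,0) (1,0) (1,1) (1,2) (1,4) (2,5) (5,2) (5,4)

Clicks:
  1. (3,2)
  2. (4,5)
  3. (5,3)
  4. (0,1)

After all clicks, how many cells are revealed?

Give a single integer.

Answer: 20

Derivation:
Click 1 (3,2) count=0: revealed 17 new [(2,0) (2,1) (2,2) (2,3) (2,4) (3,0) (3,1) (3,2) (3,3) (3,4) (4,0) (4,1) (4,2) (4,3) (4,4) (5,0) (5,1)] -> total=17
Click 2 (4,5) count=1: revealed 1 new [(4,5)] -> total=18
Click 3 (5,3) count=2: revealed 1 new [(5,3)] -> total=19
Click 4 (0,1) count=4: revealed 1 new [(0,1)] -> total=20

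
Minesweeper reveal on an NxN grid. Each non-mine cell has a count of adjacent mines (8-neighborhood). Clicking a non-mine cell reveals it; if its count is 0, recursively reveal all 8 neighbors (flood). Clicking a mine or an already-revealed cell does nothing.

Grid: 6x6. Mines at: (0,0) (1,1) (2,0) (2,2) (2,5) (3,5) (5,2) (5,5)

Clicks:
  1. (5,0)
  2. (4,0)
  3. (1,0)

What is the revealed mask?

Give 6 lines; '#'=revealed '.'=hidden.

Answer: ......
#.....
......
##....
##....
##....

Derivation:
Click 1 (5,0) count=0: revealed 6 new [(3,0) (3,1) (4,0) (4,1) (5,0) (5,1)] -> total=6
Click 2 (4,0) count=0: revealed 0 new [(none)] -> total=6
Click 3 (1,0) count=3: revealed 1 new [(1,0)] -> total=7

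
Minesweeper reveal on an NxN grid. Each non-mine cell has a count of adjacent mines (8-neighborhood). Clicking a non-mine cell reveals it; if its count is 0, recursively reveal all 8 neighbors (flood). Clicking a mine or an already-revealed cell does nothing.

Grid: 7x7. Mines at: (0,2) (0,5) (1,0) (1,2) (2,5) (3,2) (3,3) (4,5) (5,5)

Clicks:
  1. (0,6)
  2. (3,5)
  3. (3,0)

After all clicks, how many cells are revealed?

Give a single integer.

Answer: 21

Derivation:
Click 1 (0,6) count=1: revealed 1 new [(0,6)] -> total=1
Click 2 (3,5) count=2: revealed 1 new [(3,5)] -> total=2
Click 3 (3,0) count=0: revealed 19 new [(2,0) (2,1) (3,0) (3,1) (4,0) (4,1) (4,2) (4,3) (4,4) (5,0) (5,1) (5,2) (5,3) (5,4) (6,0) (6,1) (6,2) (6,3) (6,4)] -> total=21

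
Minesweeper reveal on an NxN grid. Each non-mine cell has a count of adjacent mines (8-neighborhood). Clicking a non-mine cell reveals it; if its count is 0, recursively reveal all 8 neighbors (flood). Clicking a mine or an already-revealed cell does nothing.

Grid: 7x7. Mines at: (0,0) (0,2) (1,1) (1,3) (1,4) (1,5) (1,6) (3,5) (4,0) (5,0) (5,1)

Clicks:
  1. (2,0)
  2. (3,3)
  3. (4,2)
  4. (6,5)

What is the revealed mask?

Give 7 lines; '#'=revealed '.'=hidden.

Answer: .......
.......
#####..
.####..
.######
..#####
..#####

Derivation:
Click 1 (2,0) count=1: revealed 1 new [(2,0)] -> total=1
Click 2 (3,3) count=0: revealed 24 new [(2,1) (2,2) (2,3) (2,4) (3,1) (3,2) (3,3) (3,4) (4,1) (4,2) (4,3) (4,4) (4,5) (4,6) (5,2) (5,3) (5,4) (5,5) (5,6) (6,2) (6,3) (6,4) (6,5) (6,6)] -> total=25
Click 3 (4,2) count=1: revealed 0 new [(none)] -> total=25
Click 4 (6,5) count=0: revealed 0 new [(none)] -> total=25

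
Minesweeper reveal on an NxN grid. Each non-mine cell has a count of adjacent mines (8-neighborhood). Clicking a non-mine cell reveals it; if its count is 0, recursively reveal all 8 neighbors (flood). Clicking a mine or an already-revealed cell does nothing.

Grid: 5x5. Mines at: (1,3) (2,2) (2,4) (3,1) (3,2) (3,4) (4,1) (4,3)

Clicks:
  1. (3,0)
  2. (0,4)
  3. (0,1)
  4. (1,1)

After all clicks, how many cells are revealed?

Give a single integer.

Answer: 10

Derivation:
Click 1 (3,0) count=2: revealed 1 new [(3,0)] -> total=1
Click 2 (0,4) count=1: revealed 1 new [(0,4)] -> total=2
Click 3 (0,1) count=0: revealed 8 new [(0,0) (0,1) (0,2) (1,0) (1,1) (1,2) (2,0) (2,1)] -> total=10
Click 4 (1,1) count=1: revealed 0 new [(none)] -> total=10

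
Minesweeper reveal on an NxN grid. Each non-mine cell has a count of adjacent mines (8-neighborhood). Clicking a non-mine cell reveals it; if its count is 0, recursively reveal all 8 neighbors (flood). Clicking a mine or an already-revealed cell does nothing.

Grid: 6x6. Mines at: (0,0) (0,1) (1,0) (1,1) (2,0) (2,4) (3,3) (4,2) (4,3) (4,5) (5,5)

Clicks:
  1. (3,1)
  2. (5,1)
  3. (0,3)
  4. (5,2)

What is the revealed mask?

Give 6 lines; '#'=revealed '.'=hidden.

Click 1 (3,1) count=2: revealed 1 new [(3,1)] -> total=1
Click 2 (5,1) count=1: revealed 1 new [(5,1)] -> total=2
Click 3 (0,3) count=0: revealed 8 new [(0,2) (0,3) (0,4) (0,5) (1,2) (1,3) (1,4) (1,5)] -> total=10
Click 4 (5,2) count=2: revealed 1 new [(5,2)] -> total=11

Answer: ..####
..####
......
.#....
......
.##...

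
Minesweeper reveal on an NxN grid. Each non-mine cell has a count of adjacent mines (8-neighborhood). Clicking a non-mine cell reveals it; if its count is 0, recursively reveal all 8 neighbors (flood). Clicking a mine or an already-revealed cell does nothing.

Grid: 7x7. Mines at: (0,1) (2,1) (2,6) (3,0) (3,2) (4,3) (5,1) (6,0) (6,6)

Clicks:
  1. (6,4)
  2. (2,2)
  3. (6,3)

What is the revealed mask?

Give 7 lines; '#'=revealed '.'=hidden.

Click 1 (6,4) count=0: revealed 8 new [(5,2) (5,3) (5,4) (5,5) (6,2) (6,3) (6,4) (6,5)] -> total=8
Click 2 (2,2) count=2: revealed 1 new [(2,2)] -> total=9
Click 3 (6,3) count=0: revealed 0 new [(none)] -> total=9

Answer: .......
.......
..#....
.......
.......
..####.
..####.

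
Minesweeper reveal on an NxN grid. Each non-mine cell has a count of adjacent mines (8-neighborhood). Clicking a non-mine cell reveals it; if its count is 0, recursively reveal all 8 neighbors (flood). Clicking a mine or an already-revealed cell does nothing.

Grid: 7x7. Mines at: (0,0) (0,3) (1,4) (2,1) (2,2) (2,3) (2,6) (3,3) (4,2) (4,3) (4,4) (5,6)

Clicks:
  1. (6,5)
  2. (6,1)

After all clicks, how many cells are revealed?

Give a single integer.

Click 1 (6,5) count=1: revealed 1 new [(6,5)] -> total=1
Click 2 (6,1) count=0: revealed 15 new [(3,0) (3,1) (4,0) (4,1) (5,0) (5,1) (5,2) (5,3) (5,4) (5,5) (6,0) (6,1) (6,2) (6,3) (6,4)] -> total=16

Answer: 16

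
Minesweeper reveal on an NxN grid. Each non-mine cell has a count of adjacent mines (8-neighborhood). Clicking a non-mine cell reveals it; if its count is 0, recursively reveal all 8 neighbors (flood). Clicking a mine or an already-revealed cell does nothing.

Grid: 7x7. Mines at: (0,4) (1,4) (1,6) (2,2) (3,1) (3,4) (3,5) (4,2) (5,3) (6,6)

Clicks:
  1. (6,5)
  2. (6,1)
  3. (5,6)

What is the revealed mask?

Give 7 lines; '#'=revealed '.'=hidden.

Click 1 (6,5) count=1: revealed 1 new [(6,5)] -> total=1
Click 2 (6,1) count=0: revealed 8 new [(4,0) (4,1) (5,0) (5,1) (5,2) (6,0) (6,1) (6,2)] -> total=9
Click 3 (5,6) count=1: revealed 1 new [(5,6)] -> total=10

Answer: .......
.......
.......
.......
##.....
###...#
###..#.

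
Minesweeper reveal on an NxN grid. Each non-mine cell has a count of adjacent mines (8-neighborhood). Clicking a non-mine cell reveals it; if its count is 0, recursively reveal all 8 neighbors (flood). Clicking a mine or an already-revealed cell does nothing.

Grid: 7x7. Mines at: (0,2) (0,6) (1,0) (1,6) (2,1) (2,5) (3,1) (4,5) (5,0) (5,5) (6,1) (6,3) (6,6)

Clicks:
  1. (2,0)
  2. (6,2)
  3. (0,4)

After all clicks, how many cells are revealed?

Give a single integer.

Answer: 8

Derivation:
Click 1 (2,0) count=3: revealed 1 new [(2,0)] -> total=1
Click 2 (6,2) count=2: revealed 1 new [(6,2)] -> total=2
Click 3 (0,4) count=0: revealed 6 new [(0,3) (0,4) (0,5) (1,3) (1,4) (1,5)] -> total=8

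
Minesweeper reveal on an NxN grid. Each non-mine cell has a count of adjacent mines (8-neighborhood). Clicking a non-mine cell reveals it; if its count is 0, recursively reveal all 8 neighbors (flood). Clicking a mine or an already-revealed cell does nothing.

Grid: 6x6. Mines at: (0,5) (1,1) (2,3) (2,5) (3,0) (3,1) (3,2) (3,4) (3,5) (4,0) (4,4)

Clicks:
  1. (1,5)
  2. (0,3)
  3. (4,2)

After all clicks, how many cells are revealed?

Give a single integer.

Answer: 8

Derivation:
Click 1 (1,5) count=2: revealed 1 new [(1,5)] -> total=1
Click 2 (0,3) count=0: revealed 6 new [(0,2) (0,3) (0,4) (1,2) (1,3) (1,4)] -> total=7
Click 3 (4,2) count=2: revealed 1 new [(4,2)] -> total=8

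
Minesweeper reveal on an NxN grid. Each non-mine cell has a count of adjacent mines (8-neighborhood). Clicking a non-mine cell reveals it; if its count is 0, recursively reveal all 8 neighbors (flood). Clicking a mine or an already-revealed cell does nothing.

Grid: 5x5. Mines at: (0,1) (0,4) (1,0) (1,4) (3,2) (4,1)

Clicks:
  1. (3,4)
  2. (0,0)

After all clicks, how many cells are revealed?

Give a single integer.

Click 1 (3,4) count=0: revealed 6 new [(2,3) (2,4) (3,3) (3,4) (4,3) (4,4)] -> total=6
Click 2 (0,0) count=2: revealed 1 new [(0,0)] -> total=7

Answer: 7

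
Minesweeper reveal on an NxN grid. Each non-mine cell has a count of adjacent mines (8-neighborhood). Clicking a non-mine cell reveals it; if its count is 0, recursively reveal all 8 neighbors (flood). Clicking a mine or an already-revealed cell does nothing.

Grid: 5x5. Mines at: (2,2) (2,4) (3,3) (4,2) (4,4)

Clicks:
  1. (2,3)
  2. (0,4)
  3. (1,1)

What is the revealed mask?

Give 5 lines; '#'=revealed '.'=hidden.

Click 1 (2,3) count=3: revealed 1 new [(2,3)] -> total=1
Click 2 (0,4) count=0: revealed 16 new [(0,0) (0,1) (0,2) (0,3) (0,4) (1,0) (1,1) (1,2) (1,3) (1,4) (2,0) (2,1) (3,0) (3,1) (4,0) (4,1)] -> total=17
Click 3 (1,1) count=1: revealed 0 new [(none)] -> total=17

Answer: #####
#####
##.#.
##...
##...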